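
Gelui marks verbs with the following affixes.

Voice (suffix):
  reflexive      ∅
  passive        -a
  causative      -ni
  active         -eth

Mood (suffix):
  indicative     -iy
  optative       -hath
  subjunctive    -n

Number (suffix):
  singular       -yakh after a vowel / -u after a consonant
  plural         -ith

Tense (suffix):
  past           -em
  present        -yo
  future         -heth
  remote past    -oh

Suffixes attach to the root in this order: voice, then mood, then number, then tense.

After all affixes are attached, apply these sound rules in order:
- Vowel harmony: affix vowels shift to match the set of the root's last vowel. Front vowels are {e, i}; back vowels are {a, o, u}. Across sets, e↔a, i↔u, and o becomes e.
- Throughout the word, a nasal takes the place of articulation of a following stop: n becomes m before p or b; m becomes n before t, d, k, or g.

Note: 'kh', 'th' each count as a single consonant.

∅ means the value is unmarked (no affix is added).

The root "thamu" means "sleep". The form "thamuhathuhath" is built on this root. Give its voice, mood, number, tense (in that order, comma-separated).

reflexive, optative, singular, future

Segment: thamu-hath-u-heth.
voice: ∅ → reflexive.
mood: -hath → optative.
number: -yakh/u → singular.
tense: -heth → future.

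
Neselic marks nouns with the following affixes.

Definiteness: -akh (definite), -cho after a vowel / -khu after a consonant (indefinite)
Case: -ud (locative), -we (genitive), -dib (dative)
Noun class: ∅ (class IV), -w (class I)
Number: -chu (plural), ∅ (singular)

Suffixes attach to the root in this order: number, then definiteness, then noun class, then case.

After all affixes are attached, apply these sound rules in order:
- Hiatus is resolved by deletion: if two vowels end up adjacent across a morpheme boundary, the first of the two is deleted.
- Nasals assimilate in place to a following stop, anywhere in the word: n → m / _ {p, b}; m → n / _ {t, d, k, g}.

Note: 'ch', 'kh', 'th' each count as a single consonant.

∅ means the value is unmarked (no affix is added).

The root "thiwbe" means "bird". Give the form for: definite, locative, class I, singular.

thiwbakhwud

number = singular: zero marking, form stays thiwbe.
Attach definiteness definite -akh → thiwbeakh.
Attach noun class class I -w → thiwbeakhw.
Attach case locative -ud → thiwbeakhwud.
Apply vowel deletion: thiwbeakhwud → thiwbakhwud.
Nasal assimilation: no change.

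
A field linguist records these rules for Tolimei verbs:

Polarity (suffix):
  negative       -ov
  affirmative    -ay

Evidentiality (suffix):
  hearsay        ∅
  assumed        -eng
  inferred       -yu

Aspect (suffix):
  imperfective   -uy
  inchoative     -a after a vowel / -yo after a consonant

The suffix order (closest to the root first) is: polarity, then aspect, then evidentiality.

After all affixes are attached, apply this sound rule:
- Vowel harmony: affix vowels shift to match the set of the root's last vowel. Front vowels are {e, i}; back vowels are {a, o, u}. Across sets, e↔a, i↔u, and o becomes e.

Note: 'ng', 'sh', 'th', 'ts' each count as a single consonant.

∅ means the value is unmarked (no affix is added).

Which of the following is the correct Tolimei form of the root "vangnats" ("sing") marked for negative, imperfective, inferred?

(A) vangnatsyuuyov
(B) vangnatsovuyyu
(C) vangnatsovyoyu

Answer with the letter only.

B

Attach polarity negative -ov → vangnatsov.
Attach aspect imperfective -uy → vangnatsovuy.
Attach evidentiality inferred -yu → vangnatsovuyyu.
Vowel harmony: no change.
So the correct form is vangnatsovuyyu, option (B).
(A) vangnatsyuuyov is wrong: it has the affixes in the wrong order.
(C) vangnatsovyoyu is wrong: it uses inchoative instead of imperfective for aspect.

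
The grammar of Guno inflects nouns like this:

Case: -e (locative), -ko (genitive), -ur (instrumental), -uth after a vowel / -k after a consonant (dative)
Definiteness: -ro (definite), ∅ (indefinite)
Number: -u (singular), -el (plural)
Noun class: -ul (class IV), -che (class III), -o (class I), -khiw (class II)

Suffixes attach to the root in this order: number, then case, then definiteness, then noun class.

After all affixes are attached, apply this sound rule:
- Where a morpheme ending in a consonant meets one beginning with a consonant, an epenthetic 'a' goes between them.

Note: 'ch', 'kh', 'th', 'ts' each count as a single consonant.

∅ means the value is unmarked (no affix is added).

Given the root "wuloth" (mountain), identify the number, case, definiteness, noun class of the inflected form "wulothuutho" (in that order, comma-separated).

Segment: wuloth-u-uth-o.
number: -u → singular.
case: -uth/k → dative.
definiteness: ∅ → indefinite.
noun class: -o → class I.

singular, dative, indefinite, class I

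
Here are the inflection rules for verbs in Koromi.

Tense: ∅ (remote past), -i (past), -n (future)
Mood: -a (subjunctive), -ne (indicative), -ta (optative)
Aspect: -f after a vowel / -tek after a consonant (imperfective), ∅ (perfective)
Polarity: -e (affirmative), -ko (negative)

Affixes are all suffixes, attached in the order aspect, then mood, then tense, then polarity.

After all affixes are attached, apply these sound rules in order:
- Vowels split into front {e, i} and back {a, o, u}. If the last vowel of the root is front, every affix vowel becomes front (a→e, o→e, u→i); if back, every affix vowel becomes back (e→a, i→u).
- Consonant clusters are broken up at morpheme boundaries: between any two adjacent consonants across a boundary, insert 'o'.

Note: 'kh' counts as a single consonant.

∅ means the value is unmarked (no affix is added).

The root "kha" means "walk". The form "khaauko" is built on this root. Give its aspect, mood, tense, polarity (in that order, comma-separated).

Segment: kha-a-i-ko.
aspect: ∅ → perfective.
mood: -a → subjunctive.
tense: -i → past.
polarity: -ko → negative.

perfective, subjunctive, past, negative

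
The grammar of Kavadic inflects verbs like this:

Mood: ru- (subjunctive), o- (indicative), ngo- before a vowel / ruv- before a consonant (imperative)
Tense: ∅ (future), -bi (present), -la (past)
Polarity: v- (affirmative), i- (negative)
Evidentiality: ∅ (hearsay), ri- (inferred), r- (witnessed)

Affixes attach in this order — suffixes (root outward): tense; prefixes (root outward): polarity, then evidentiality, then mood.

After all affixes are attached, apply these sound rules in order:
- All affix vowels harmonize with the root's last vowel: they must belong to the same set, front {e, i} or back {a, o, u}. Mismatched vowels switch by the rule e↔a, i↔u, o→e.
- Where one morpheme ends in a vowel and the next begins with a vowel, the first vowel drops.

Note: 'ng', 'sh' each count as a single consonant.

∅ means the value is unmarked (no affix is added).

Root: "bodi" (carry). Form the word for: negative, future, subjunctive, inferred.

riribodi

tense = future: zero marking, form stays bodi.
Attach polarity negative i- → ibodi.
Attach evidentiality inferred ri- → riibodi.
Attach mood subjunctive ru- → ruriibodi.
Apply vowel harmony: ruriibodi → ririibodi.
Apply vowel deletion: ririibodi → riribodi.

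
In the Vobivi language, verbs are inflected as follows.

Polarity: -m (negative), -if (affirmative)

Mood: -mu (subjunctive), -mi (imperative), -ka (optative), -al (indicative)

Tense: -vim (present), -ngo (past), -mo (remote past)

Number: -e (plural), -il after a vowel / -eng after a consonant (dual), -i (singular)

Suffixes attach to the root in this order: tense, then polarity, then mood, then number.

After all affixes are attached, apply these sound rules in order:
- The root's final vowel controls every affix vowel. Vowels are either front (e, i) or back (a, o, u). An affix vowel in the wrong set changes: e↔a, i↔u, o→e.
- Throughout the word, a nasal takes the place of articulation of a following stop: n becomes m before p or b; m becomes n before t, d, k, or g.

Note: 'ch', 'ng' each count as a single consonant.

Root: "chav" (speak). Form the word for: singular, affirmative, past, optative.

chavngoufkau

Attach tense past -ngo → chavngo.
Attach polarity affirmative -if → chavngoif.
Attach mood optative -ka → chavngoifka.
Attach number singular -i → chavngoifkai.
Apply vowel harmony: chavngoifkai → chavngoufkau.
Nasal assimilation: no change.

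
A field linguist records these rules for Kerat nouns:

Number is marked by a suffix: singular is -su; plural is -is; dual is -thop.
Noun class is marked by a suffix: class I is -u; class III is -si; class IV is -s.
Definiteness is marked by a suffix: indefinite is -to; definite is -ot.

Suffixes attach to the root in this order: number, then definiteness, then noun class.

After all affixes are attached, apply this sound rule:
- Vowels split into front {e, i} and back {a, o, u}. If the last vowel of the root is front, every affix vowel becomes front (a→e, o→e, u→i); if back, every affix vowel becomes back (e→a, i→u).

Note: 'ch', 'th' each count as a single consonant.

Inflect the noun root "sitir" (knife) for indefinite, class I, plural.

Attach number plural -is → sitiris.
Attach definiteness indefinite -to → sitiristo.
Attach noun class class I -u → sitiristou.
Apply vowel harmony: sitiristou → sitiristei.

sitiristei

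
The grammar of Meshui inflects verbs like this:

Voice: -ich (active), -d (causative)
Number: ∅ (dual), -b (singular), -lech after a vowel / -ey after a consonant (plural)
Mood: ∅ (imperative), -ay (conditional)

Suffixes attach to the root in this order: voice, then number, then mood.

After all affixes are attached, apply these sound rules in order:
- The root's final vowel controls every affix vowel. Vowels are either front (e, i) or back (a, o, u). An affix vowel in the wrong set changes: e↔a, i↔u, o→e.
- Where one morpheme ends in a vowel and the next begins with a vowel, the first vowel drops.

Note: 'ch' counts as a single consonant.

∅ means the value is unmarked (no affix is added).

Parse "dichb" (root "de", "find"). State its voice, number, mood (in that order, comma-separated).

active, singular, imperative

Segment: de-ich-b.
voice: -ich → active.
number: -b → singular.
mood: ∅ → imperative.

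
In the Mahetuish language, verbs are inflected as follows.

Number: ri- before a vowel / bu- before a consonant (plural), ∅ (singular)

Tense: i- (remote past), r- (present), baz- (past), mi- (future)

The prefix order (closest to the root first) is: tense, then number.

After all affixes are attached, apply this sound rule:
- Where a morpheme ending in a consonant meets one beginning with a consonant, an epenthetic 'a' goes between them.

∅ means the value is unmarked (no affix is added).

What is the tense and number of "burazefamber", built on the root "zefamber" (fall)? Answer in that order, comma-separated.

Segment: bu-r-zefamber.
tense: r- → present.
number: ri/bu- → plural.

present, plural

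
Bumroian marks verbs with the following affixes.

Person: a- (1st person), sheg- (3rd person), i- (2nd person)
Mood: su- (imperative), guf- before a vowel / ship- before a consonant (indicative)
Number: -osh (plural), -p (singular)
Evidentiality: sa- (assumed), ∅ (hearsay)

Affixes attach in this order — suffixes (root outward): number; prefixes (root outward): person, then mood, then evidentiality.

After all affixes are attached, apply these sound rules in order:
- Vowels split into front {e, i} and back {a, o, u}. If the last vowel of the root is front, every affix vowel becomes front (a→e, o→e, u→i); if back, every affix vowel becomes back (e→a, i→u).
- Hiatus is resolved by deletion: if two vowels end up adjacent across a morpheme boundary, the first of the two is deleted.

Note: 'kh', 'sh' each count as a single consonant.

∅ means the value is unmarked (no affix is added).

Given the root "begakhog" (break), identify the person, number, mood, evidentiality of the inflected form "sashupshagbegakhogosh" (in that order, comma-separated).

3rd person, plural, indicative, assumed

Segment: sa-ship-sheg-begakhog-osh.
person: sheg- → 3rd person.
number: -osh → plural.
mood: guf/ship- → indicative.
evidentiality: sa- → assumed.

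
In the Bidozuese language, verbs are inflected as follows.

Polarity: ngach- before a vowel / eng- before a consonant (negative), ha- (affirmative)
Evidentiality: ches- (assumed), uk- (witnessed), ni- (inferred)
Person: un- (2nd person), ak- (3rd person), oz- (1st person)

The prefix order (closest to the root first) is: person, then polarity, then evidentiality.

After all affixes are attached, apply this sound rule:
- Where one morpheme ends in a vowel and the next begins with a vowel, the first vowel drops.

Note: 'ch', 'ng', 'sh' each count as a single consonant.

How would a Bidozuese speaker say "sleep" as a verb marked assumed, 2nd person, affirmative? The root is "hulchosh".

Attach person 2nd person un- → unhulchosh.
Attach polarity affirmative ha- → haunhulchosh.
Attach evidentiality assumed ches- → cheshaunhulchosh.
Apply vowel deletion: cheshaunhulchosh → cheshunhulchosh.

cheshunhulchosh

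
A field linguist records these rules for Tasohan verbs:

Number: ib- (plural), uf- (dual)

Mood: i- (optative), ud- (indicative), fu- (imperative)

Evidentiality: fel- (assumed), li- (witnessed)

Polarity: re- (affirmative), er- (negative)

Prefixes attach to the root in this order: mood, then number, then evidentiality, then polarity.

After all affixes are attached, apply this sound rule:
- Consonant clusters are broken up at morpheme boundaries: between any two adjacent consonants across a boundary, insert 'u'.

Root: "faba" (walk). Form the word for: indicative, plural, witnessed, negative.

Attach mood indicative ud- → udfaba.
Attach number plural ib- → ibudfaba.
Attach evidentiality witnessed li- → liibudfaba.
Attach polarity negative er- → erliibudfaba.
Apply epenthesis: erliibudfaba → eruliibudufaba.

eruliibudufaba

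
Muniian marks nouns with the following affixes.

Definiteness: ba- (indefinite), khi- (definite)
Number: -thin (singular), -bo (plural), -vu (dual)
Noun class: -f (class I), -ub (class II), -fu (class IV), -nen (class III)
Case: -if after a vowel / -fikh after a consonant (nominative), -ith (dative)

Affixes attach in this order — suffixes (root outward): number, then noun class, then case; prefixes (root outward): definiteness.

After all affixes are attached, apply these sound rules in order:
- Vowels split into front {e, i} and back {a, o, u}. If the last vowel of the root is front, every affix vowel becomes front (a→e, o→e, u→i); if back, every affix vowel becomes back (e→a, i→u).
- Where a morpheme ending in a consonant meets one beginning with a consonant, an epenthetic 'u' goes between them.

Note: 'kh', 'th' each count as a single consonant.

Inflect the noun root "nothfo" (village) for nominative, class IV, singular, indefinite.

banothfothunufuuf

Attach definiteness indefinite ba- → banothfo.
Attach number singular -thin → banothfothin.
Attach noun class class IV -fu → banothfothinfu.
Attach case nominative -if (after vowel 'u') → banothfothinfuif.
Apply vowel harmony: banothfothinfuif → banothfothunfuuf.
Apply epenthesis: banothfothunfuuf → banothfothunufuuf.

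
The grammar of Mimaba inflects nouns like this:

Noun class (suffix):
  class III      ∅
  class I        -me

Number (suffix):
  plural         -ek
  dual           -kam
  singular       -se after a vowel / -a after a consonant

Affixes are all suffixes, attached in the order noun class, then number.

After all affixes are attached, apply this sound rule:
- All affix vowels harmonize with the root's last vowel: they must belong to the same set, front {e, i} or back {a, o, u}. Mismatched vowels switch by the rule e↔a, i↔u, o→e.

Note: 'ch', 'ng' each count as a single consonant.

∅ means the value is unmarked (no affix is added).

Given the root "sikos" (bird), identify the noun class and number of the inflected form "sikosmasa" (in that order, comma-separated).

class I, singular

Segment: sikos-me-se.
noun class: -me → class I.
number: -se/a → singular.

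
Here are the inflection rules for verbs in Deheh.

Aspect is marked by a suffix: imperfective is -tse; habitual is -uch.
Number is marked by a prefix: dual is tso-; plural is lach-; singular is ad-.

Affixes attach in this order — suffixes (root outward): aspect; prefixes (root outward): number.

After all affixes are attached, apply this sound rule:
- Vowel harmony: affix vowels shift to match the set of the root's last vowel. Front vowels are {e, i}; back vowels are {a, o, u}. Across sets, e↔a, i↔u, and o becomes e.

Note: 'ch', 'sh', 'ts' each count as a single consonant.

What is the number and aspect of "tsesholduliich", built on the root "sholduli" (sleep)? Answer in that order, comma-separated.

Segment: tso-sholduli-uch.
number: tso- → dual.
aspect: -uch → habitual.

dual, habitual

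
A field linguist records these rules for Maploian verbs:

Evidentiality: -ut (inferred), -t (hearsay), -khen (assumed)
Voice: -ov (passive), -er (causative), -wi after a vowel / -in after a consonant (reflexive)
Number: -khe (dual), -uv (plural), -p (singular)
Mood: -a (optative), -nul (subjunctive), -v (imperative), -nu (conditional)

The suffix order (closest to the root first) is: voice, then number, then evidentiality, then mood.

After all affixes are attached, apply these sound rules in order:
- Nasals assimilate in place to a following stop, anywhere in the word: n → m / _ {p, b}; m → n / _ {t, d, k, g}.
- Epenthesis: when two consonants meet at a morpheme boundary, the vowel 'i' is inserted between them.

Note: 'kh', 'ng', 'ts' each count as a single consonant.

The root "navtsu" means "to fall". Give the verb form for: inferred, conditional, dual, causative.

navtsuerikheutinu

Attach voice causative -er → navtsuer.
Attach number dual -khe → navtsuerkhe.
Attach evidentiality inferred -ut → navtsuerkheut.
Attach mood conditional -nu → navtsuerkheutnu.
Nasal assimilation: no change.
Apply epenthesis: navtsuerkheutnu → navtsuerikheutinu.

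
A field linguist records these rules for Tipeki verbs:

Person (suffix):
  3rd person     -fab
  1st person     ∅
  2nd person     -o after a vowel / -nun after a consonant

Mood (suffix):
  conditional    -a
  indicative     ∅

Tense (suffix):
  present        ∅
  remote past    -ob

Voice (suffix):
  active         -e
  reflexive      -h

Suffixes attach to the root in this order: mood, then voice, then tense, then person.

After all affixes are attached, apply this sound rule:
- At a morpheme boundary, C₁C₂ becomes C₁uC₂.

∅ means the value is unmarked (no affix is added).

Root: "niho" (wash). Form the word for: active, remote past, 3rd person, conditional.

Attach mood conditional -a → nihoa.
Attach voice active -e → nihoae.
Attach tense remote past -ob → nihoaeob.
Attach person 3rd person -fab → nihoaeobfab.
Apply epenthesis: nihoaeobfab → nihoaeobufab.

nihoaeobufab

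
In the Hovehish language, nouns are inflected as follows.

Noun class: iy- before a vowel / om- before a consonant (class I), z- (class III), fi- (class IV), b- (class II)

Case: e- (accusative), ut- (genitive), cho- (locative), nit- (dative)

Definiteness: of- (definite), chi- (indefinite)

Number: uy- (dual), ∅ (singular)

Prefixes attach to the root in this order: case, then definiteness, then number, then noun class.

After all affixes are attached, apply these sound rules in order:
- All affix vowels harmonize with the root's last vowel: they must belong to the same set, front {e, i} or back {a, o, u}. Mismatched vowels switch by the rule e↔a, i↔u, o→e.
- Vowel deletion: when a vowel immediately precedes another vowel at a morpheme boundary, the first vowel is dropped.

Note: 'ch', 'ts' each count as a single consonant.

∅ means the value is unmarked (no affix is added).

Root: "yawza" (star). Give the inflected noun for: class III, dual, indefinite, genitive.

Attach case genitive ut- → utyawza.
Attach definiteness indefinite chi- → chiutyawza.
Attach number dual uy- → uychiutyawza.
Attach noun class class III z- → zuychiutyawza.
Apply vowel harmony: zuychiutyawza → zuychuutyawza.
Apply vowel deletion: zuychuutyawza → zuychutyawza.

zuychutyawza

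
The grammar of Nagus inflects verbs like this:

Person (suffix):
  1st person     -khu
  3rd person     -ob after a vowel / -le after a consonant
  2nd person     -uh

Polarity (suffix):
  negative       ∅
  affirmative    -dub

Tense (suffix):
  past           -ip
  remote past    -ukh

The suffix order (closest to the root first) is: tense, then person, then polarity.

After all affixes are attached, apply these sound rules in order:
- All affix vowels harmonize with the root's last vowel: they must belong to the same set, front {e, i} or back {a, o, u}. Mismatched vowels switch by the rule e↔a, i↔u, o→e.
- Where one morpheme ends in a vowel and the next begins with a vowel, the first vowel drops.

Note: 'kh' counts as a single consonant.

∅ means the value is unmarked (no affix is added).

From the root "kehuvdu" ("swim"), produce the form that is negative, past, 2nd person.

Attach tense past -ip → kehuvduip.
Attach person 2nd person -uh → kehuvduipuh.
polarity = negative: zero marking, form stays kehuvduipuh.
Apply vowel harmony: kehuvduipuh → kehuvduupuh.
Apply vowel deletion: kehuvduupuh → kehuvdupuh.

kehuvdupuh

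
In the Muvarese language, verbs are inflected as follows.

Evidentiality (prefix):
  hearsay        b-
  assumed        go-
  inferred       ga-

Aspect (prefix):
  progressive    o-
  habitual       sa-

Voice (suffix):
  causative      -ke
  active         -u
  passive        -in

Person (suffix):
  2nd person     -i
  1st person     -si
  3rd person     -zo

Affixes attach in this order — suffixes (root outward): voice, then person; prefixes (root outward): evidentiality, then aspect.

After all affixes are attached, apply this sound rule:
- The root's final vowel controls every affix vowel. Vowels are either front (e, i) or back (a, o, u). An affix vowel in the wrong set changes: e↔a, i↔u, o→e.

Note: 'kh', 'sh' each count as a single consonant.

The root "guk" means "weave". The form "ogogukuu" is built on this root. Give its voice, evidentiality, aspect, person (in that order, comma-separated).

active, assumed, progressive, 2nd person

Segment: o-go-guk-u-i.
voice: -u → active.
evidentiality: go- → assumed.
aspect: o- → progressive.
person: -i → 2nd person.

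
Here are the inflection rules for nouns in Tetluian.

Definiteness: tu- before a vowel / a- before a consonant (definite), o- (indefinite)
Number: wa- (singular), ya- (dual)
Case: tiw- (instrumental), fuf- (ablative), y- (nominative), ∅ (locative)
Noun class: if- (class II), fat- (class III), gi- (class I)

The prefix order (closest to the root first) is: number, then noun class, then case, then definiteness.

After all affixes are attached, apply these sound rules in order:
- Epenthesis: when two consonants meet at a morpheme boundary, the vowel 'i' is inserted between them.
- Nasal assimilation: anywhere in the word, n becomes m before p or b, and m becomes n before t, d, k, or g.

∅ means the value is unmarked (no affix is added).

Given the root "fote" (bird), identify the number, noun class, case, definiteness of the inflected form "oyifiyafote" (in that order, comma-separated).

Segment: o-y-if-ya-fote.
number: ya- → dual.
noun class: if- → class II.
case: y- → nominative.
definiteness: o- → indefinite.

dual, class II, nominative, indefinite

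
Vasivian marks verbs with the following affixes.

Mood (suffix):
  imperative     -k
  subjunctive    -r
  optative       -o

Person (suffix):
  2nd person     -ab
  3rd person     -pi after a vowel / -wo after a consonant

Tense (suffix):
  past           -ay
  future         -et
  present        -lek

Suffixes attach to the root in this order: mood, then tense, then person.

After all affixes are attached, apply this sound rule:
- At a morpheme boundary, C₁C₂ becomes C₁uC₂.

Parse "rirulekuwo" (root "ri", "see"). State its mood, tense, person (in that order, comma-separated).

subjunctive, present, 3rd person

Segment: ri-r-lek-wo.
mood: -r → subjunctive.
tense: -lek → present.
person: -pi/wo → 3rd person.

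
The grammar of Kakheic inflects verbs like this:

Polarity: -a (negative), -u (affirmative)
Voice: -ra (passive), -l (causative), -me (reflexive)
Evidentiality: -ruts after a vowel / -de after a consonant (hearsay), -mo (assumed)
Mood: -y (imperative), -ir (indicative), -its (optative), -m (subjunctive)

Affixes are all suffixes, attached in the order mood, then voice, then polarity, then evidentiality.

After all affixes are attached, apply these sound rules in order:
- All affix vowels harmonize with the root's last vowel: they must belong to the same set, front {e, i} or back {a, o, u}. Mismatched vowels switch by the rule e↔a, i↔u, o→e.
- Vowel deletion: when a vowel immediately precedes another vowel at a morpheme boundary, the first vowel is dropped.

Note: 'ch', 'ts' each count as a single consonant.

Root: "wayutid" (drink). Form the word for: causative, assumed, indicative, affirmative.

Attach mood indicative -ir → wayutidir.
Attach voice causative -l → wayutidirl.
Attach polarity affirmative -u → wayutidirlu.
Attach evidentiality assumed -mo → wayutidirlumo.
Apply vowel harmony: wayutidirlumo → wayutidirlime.
Vowel deletion: no change.

wayutidirlime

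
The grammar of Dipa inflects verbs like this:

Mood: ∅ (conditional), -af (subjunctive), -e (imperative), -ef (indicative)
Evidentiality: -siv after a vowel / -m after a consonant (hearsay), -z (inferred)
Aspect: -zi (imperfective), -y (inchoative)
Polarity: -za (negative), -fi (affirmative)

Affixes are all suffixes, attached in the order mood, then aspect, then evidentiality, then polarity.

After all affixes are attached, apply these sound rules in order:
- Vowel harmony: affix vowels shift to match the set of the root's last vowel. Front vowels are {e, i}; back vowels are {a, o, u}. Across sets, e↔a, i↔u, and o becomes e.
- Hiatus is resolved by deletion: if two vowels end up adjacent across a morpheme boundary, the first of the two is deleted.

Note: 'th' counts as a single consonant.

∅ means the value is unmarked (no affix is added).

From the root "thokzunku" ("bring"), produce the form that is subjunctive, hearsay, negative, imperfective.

thokzunkafzusuvza

Attach mood subjunctive -af → thokzunkuaf.
Attach aspect imperfective -zi → thokzunkuafzi.
Attach evidentiality hearsay -siv (after vowel 'i') → thokzunkuafzisiv.
Attach polarity negative -za → thokzunkuafzisivza.
Apply vowel harmony: thokzunkuafzisivza → thokzunkuafzusuvza.
Apply vowel deletion: thokzunkuafzusuvza → thokzunkafzusuvza.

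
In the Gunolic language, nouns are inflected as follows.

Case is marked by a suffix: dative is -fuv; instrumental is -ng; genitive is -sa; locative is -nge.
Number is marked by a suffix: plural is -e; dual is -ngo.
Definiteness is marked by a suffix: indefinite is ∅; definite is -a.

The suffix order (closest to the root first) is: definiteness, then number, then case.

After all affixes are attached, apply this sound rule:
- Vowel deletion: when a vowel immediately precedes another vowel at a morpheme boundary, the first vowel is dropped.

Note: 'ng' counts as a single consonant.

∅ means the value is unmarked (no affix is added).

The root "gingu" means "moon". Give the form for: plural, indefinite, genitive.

gingesa

definiteness = indefinite: zero marking, form stays gingu.
Attach number plural -e → gingue.
Attach case genitive -sa → ginguesa.
Apply vowel deletion: ginguesa → gingesa.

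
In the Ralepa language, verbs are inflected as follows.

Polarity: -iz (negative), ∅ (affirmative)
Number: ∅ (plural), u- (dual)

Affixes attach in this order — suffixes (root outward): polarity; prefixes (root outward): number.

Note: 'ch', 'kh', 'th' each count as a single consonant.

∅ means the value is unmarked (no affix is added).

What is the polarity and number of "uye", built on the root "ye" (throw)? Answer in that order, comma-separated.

Segment: u-ye.
polarity: ∅ → affirmative.
number: u- → dual.

affirmative, dual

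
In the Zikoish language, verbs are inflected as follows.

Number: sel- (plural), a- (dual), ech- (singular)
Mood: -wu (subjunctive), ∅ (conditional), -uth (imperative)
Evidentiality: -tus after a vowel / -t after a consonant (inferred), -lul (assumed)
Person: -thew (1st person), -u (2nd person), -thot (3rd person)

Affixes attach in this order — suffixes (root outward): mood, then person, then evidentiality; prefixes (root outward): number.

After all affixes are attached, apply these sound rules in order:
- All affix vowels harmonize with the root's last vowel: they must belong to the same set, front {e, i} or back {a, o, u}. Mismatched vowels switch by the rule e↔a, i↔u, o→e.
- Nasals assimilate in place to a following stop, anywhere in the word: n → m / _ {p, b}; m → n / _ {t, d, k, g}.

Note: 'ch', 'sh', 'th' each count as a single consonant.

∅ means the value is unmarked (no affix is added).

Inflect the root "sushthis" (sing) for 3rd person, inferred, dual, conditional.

Attach number dual a- → asushthis.
mood = conditional: zero marking, form stays asushthis.
Attach person 3rd person -thot → asushthisthot.
Attach evidentiality inferred -t (after consonant 't') → asushthisthott.
Apply vowel harmony: asushthisthott → esushthisthett.
Nasal assimilation: no change.

esushthisthett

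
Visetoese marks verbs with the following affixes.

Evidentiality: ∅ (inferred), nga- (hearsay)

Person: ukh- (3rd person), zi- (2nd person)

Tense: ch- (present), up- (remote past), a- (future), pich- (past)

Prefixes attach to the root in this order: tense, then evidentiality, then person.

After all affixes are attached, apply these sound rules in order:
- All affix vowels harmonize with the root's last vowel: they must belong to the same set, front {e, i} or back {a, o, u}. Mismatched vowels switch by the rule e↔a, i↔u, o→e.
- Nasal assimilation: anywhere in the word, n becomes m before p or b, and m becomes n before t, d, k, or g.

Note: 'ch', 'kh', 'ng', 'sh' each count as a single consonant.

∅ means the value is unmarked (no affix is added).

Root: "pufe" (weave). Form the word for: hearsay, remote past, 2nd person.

Attach tense remote past up- → uppufe.
Attach evidentiality hearsay nga- → ngauppufe.
Attach person 2nd person zi- → zingauppufe.
Apply vowel harmony: zingauppufe → zingeippufe.
Nasal assimilation: no change.

zingeippufe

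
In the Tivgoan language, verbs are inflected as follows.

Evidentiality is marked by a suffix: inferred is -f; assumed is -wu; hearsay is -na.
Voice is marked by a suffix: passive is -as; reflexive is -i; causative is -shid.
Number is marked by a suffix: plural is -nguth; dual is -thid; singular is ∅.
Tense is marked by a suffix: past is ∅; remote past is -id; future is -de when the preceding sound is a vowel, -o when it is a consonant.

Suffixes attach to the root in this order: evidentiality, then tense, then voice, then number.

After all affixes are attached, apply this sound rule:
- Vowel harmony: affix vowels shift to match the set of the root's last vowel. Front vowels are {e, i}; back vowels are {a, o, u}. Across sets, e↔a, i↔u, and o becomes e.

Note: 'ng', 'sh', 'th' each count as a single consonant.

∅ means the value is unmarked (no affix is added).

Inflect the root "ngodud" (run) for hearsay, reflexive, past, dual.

Attach evidentiality hearsay -na → ngodudna.
tense = past: zero marking, form stays ngodudna.
Attach voice reflexive -i → ngodudnai.
Attach number dual -thid → ngodudnaithid.
Apply vowel harmony: ngodudnaithid → ngodudnauthud.

ngodudnauthud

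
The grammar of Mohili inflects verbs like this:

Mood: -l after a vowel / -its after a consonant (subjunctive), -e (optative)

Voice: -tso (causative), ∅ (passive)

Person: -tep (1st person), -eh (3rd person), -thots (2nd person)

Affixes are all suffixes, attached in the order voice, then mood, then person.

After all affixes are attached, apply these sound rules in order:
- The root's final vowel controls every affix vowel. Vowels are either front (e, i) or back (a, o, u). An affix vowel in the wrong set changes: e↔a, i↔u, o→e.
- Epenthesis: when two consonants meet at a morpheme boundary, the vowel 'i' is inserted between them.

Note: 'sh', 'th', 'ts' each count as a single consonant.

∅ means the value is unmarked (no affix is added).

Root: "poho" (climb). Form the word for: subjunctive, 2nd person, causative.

Attach voice causative -tso → pohotso.
Attach mood subjunctive -l (after vowel 'o') → pohotsol.
Attach person 2nd person -thots → pohotsolthots.
Vowel harmony: no change.
Apply epenthesis: pohotsolthots → pohotsolithots.

pohotsolithots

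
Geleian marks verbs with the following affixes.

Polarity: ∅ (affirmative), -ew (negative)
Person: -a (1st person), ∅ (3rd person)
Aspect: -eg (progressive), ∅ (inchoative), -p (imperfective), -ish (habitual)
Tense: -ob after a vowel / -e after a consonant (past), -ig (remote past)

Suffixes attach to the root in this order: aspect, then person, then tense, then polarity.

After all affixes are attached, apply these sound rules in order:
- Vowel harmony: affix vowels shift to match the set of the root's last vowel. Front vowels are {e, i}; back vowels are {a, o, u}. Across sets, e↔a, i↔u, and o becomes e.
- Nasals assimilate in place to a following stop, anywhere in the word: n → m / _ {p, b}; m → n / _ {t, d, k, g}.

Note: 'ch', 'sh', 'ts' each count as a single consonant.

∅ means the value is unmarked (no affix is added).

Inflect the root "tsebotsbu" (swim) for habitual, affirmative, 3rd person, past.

tsebotsbuusha

Attach aspect habitual -ish → tsebotsbuish.
person = 3rd person: zero marking, form stays tsebotsbuish.
Attach tense past -e (after consonant 'sh') → tsebotsbuishe.
polarity = affirmative: zero marking, form stays tsebotsbuishe.
Apply vowel harmony: tsebotsbuishe → tsebotsbuusha.
Nasal assimilation: no change.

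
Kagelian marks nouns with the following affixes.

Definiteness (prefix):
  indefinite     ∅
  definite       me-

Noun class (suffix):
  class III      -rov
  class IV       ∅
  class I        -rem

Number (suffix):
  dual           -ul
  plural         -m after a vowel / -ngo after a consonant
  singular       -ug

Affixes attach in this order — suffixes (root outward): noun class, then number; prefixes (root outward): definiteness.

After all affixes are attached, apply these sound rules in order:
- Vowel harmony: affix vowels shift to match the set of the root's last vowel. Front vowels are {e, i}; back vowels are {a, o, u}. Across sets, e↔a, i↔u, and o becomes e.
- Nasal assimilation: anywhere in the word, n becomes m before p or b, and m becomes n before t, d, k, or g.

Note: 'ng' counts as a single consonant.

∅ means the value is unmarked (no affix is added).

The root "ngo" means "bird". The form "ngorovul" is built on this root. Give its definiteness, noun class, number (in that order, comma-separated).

Segment: ngo-rov-ul.
definiteness: ∅ → indefinite.
noun class: -rov → class III.
number: -ul → dual.

indefinite, class III, dual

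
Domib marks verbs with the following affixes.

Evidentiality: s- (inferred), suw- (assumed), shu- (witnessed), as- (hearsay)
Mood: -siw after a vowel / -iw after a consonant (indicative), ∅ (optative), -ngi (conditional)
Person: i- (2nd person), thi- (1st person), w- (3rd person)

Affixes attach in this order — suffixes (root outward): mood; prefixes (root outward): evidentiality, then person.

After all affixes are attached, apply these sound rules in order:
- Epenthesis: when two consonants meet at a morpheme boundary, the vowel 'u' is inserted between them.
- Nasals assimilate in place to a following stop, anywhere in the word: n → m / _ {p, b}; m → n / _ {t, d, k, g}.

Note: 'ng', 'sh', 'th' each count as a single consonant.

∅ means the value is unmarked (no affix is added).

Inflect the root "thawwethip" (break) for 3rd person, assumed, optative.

mood = optative: zero marking, form stays thawwethip.
Attach evidentiality assumed suw- → suwthawwethip.
Attach person 3rd person w- → wsuwthawwethip.
Apply epenthesis: wsuwthawwethip → wusuwuthawwethip.
Nasal assimilation: no change.

wusuwuthawwethip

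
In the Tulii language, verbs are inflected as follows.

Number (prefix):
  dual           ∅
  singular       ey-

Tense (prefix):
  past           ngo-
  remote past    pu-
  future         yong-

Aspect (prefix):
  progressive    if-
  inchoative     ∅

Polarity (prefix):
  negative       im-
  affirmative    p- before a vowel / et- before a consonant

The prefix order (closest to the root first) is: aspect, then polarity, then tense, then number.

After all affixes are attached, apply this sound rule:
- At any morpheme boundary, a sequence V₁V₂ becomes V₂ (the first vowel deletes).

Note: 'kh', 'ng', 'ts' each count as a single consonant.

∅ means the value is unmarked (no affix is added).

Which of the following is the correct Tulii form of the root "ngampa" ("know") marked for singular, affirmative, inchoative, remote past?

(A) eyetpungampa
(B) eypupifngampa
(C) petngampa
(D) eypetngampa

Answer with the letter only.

D

aspect = inchoative: zero marking, form stays ngampa.
Attach polarity affirmative et- (before consonant 'ng') → etngampa.
Attach tense remote past pu- → puetngampa.
Attach number singular ey- → eypuetngampa.
Apply vowel deletion: eypuetngampa → eypetngampa.
So the correct form is eypetngampa, option (D).
(C) petngampa is wrong: it uses dual instead of singular for number.
(B) eypupifngampa is wrong: it uses progressive instead of inchoative for aspect.
(A) eyetpungampa is wrong: it has the affixes in the wrong order.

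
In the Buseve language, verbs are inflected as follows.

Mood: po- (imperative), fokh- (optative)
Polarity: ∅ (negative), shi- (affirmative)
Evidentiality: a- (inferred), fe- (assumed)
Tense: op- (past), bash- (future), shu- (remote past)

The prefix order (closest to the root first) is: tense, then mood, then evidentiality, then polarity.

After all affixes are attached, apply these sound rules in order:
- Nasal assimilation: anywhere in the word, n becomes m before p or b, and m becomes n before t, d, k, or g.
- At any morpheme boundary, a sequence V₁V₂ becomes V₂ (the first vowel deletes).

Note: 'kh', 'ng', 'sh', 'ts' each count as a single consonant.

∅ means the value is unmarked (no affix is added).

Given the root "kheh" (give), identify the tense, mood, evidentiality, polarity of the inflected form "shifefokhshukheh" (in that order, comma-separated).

Segment: shi-fe-fokh-shu-kheh.
tense: shu- → remote past.
mood: fokh- → optative.
evidentiality: fe- → assumed.
polarity: shi- → affirmative.

remote past, optative, assumed, affirmative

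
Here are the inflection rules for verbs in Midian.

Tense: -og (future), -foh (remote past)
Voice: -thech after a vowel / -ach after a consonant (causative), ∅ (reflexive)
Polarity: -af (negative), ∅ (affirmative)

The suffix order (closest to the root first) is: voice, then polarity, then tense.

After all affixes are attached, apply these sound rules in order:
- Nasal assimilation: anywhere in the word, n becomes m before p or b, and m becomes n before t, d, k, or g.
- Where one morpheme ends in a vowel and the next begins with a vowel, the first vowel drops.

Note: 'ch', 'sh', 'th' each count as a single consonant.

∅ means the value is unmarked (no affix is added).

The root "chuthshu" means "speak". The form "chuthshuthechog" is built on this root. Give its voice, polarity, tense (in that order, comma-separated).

causative, affirmative, future

Segment: chuthshu-thech-og.
voice: -thech/ach → causative.
polarity: ∅ → affirmative.
tense: -og → future.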